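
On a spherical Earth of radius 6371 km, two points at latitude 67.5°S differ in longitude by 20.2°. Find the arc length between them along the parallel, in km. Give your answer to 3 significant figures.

860 km

Arc length along a parallel = R cos φ · Δλ (with Δλ in radians).
= 6371 × cos 67.5° × (20.2° × π/180) = 6371 × 0.3827 × 0.3526 ≈ 860 km.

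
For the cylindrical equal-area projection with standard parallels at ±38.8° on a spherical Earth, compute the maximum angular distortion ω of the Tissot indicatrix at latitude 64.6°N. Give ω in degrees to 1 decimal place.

For cylindrical equal-area with standard parallel φ₀, h = cos φ / cos φ₀ and k = cos φ₀ / cos φ, so h·k = 1.
At 64.6°: h = 0.5504, k = 1.817; principal scales a = 1.817, b = 0.5504.
sin(ω/2) = (a − b)/(a + b) = 1.267/2.367 = 0.5350, so ω = 2 arcsin(0.5350) ≈ 64.7°.

64.7°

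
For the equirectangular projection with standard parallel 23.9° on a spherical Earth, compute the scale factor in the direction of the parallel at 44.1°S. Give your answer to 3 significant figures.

With standard parallel φ₀ = 23.9°, the equirectangular projection gives x = Rλ cos φ₀, y = Rφ, so h = 1 and k = cos 23.9° / cos φ.
k = cos 23.9° / cos 44.1° = 0.9143/0.7181 = 1.273.

1.27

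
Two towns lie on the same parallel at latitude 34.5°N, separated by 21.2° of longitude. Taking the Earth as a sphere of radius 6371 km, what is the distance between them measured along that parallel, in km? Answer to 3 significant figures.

Arc length along a parallel = R cos φ · Δλ (with Δλ in radians).
= 6371 × cos 34.5° × (21.2° × π/180) = 6371 × 0.8241 × 0.3700 ≈ 1940 km.

1940 km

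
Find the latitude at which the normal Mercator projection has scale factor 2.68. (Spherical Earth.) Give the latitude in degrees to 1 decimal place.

Mercator scale is k = sec φ = 1/cos φ.
1/cos φ = 2.68  ⇒  cos φ = 0.3731  ⇒  φ = arccos(0.3731) ≈ 68.1°.

68.1°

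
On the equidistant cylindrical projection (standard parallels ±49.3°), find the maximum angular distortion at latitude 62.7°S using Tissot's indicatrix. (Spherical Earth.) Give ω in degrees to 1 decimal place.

20.1°

With standard parallel φ₀ = 49.3°, the equirectangular projection gives x = Rλ cos φ₀, y = Rφ, so h = 1 and k = cos 49.3° / cos φ.
At 62.7°: h = 1.000, k = 1.422; principal scales a = 1.422, b = 1.000.
sin(ω/2) = (a − b)/(a + b) = 0.4218/2.422 = 0.1742, so ω = 2 arcsin(0.1742) ≈ 20.1°.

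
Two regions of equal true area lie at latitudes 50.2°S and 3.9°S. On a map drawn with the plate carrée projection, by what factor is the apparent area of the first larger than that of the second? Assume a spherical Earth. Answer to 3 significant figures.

1.56

In the plate carrée (x = Rλ, y = Rφ), meridians are true-scale (h = 1) and parallels are stretched by k = sec φ.
Areal scale at 50.2°: h·k = 1.000 × 1.562 = 1.562.
Areal scale at 3.9°: h·k = 1.000 × 1.002 = 1.002.
Ratio = 1.562/1.002 ≈ 1.56.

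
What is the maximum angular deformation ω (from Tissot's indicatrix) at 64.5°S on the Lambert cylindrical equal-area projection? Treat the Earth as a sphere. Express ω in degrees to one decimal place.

The Lambert cylindrical equal-area projection is the cylindrical equal-area projection with its standard parallel at the equator (φ₀ = 0). Cylindrical equal-area (φ₀ = 0°): h = cos φ / cos 0° along meridians, k = cos 0° / cos φ along parallels; h·k = 1.
At 64.5°: h = 0.4305, k = 2.323; principal scales a = 2.323, b = 0.4305.
sin(ω/2) = (a − b)/(a + b) = 1.892/2.753 = 0.6873, so ω = 2 arcsin(0.6873) ≈ 86.8°.

86.8°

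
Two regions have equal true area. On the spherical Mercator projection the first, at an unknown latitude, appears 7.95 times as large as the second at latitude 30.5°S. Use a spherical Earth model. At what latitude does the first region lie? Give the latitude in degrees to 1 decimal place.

72.2°

On Mercator, (apparent₁)/(apparent₂) = sec²φ₁ / sec²φ₂ when true areas are equal.
cos²φ₂ / cos²φ₁ = 7.95  ⇒  cos φ₁ = cos 30.5° / √7.95 = 0.8616/2.820 = 0.3056.
φ₁ = arccos(0.3056) ≈ 72.2°.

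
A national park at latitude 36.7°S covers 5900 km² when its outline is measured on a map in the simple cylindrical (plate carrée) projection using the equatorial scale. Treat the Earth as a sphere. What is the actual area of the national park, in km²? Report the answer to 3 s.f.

4730 km²

For the equirectangular projection with φ₀ = 0 (plate carrée), h = 1 along meridians and k = sec φ along parallels.
Areal scale = h·k = 1 × sec φ; at 36.7°, h = 1.000, k = 1.247, so h·k = 1.247.
True area = apparent / (areal scale) = 5900 / 1.247 ≈ 4730 km².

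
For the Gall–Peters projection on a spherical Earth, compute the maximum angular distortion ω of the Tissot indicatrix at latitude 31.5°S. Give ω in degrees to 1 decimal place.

21.3°

The Gall–Peters projection is cylindrical equal-area with φ₀ = 45°. A cylindrical equal-area projection with standard parallel φ₀ has meridian scale h = cos φ / cos φ₀ and parallel scale k = cos φ₀ / cos φ (so areas are preserved, h·k = 1).
At 31.5°: h = 1.206, k = 0.8293; principal scales a = 1.206, b = 0.8293.
sin(ω/2) = (a − b)/(a + b) = 0.3765/2.035 = 0.1850, so ω = 2 arcsin(0.1850) ≈ 21.3°.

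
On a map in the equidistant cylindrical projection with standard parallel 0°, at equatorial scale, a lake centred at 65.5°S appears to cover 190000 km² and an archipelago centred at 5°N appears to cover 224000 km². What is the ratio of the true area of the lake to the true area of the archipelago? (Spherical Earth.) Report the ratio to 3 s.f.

Plate carrée has h = 1 and k = sec φ, giving areal scale sec φ; true area = (apparent area) · cos φ.
True area of lake: 190000 × cos(65.5°) = 190000 × 0.4147 = 78790 km².
True area of archipelago: 224000 × cos(5°) = 224000 × 0.9962 = 223100 km².
Ratio = 78790 / 223100 ≈ 0.353.

0.353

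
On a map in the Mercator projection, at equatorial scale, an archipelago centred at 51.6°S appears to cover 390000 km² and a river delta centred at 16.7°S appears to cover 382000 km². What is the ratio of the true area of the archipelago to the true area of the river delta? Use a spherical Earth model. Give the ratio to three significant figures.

0.429

On Mercator the areal scale is sec²φ, so true area = apparent × cos²φ.
True area of archipelago: 390000 × cos²(51.6°) = 390000 × 0.3858 = 150500 km².
True area of river delta: 382000 × cos²(16.7°) = 382000 × 0.9174 = 350500 km².
Ratio = 150500 / 350500 ≈ 0.429.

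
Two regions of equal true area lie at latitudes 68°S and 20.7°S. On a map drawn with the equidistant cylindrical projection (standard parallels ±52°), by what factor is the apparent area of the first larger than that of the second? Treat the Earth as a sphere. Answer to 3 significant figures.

In the equirectangular projection with standard parallel φ₀ = 52° (x = Rλ cos φ₀, y = Rφ), meridians are true-scale (h = 1) and the parallel scale is k = cos φ₀ / cos φ.
Areal scale at 68°: h·k = 1.000 × 1.643 = 1.643.
Areal scale at 20.7°: h·k = 1.000 × 0.6581 = 0.6581.
Ratio = 1.643/0.6581 ≈ 2.50.

2.50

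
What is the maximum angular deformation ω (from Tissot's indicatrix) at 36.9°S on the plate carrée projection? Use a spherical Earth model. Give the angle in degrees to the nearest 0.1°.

12.8°

Plate carrée maps x = Rλ, y = Rφ. The meridian scale is h = 1 and the parallel scale is k = 1/cos φ = sec φ.
At 36.9°: h = 1.000, k = 1.250; principal scales a = 1.250, b = 1.000.
sin(ω/2) = (a − b)/(a + b) = 0.2505/2.250 = 0.1113, so ω = 2 arcsin(0.1113) ≈ 12.8°.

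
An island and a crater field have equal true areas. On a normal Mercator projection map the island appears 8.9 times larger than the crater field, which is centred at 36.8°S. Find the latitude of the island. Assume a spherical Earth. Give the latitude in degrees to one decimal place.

74.4°

On Mercator, (apparent₁)/(apparent₂) = sec²φ₁ / sec²φ₂ when true areas are equal.
cos²φ₂ / cos²φ₁ = 8.9  ⇒  cos φ₁ = cos 36.8° / √8.9 = 0.8007/2.983 = 0.2684.
φ₁ = arccos(0.2684) ≈ 74.4°.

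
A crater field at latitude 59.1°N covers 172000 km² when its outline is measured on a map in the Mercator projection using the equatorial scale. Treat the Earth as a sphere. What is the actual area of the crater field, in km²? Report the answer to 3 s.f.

Mercator is conformal, so the point scale is isotropic: h = k = sec φ = 1/cos φ.
Areal scale = k² = sec²φ = 1/cos²(59.1°) = 1/0.5135² = 3.792.
True area = apparent / (areal scale) = 172000 / 3.792 ≈ 45400 km².

45400 km²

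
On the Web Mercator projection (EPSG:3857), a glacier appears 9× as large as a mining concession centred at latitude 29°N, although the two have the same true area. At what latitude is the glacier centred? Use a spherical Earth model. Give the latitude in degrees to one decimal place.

73.0°

For equal true areas on Mercator, apparent areas scale as sec²φ, so the ratio is cos²φ₂ / cos²φ₁.
cos²φ₂ / cos²φ₁ = 9  ⇒  cos φ₁ = cos 29° / √9 = 0.8746/3.000 = 0.2915.
φ₁ = arccos(0.2915) ≈ 73.0°.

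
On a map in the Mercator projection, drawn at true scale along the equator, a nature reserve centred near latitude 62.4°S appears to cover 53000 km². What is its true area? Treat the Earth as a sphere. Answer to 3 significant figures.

The Mercator projection is conformal; its linear scale factor is the same in every direction and equals sec φ = 1/cos φ.
Areal scale = k² = sec²φ = 1/cos²(62.4°) = 1/0.4633² = 4.659.
True area = apparent / (areal scale) = 53000 / 4.659 ≈ 11400 km².

11400 km²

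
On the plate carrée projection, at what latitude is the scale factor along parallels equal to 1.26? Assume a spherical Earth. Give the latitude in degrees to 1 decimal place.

37.5°

Plate carrée: h = 1, k = sec φ along parallels.
sec φ = 1.26  ⇒  cos φ = 0.7937  ⇒  φ ≈ 37.5°.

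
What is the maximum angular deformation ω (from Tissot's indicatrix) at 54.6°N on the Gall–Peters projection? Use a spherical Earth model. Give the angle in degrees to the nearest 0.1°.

Gall–Peters is a cylindrical equal-area projection with standard parallels at ±45°. Cylindrical equal-area (φ₀ = 45°): h = cos φ / cos 45° along meridians, k = cos 45° / cos φ along parallels; h·k = 1.
At 54.6°: h = 0.8192, k = 1.221; principal scales a = 1.221, b = 0.8192.
sin(ω/2) = (a − b)/(a + b) = 0.4014/2.040 = 0.1968, so ω = 2 arcsin(0.1968) ≈ 22.7°.

22.7°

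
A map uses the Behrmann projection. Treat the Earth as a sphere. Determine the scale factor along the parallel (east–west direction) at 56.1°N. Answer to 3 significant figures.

1.55

The Behrmann projection is cylindrical equal-area with φ₀ = 30°. Cylindrical equal-area (φ₀ = 30°): h = cos φ / cos 30° along meridians, k = cos 30° / cos φ along parallels; h·k = 1.
k = cos 30° / cos 56.1° = 0.8660/0.5577 = 1.553.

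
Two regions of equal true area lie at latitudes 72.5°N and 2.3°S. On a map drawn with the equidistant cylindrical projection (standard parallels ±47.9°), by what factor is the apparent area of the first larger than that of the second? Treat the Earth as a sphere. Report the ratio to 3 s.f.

The equidistant cylindrical projection with φ₀ = 47.9° has h = 1 (meridians true) and k = cos φ₀ / cos φ along parallels.
Areal scale at 72.5°: h·k = 1.000 × 2.230 = 2.230.
Areal scale at 2.3°: h·k = 1.000 × 0.6710 = 0.6710.
Ratio = 2.230/0.6710 ≈ 3.32.

3.32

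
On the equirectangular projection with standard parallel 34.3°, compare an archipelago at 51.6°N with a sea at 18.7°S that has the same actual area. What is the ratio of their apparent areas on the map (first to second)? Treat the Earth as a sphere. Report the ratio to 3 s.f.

The equidistant cylindrical projection with φ₀ = 34.3° has h = 1 (meridians true) and k = cos φ₀ / cos φ along parallels.
Areal scale at 51.6°: h·k = 1.000 × 1.330 = 1.330.
Areal scale at 18.7°: h·k = 1.000 × 0.8721 = 0.8721.
Ratio = 1.330/0.8721 ≈ 1.52.

1.52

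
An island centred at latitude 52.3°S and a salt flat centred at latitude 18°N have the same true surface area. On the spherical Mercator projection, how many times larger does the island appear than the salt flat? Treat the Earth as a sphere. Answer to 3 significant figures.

2.42

Mercator areal scale is sec²φ.
At 52.3°: sec²(52.3°) = 1/0.6115² = 2.674.
At 18°: sec²(18°) = 1/0.9511² = 1.106.
Ratio = 2.674/1.106 = cos²(18°)/cos²(52.3°) ≈ 2.42.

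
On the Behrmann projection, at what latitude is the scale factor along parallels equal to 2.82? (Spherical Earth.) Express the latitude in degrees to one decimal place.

Behrmann is a cylindrical equal-area projection with standard parallels at ±30°. A cylindrical equal-area projection with standard parallel φ₀ has meridian scale h = cos φ / cos φ₀ and parallel scale k = cos φ₀ / cos φ (so areas are preserved, h·k = 1).
k = cos φ₀ / cos φ = 2.82  ⇒  cos φ = cos 30° / 2.82 = 0.3071.
φ = arccos(0.3071) ≈ 72.1°.

72.1°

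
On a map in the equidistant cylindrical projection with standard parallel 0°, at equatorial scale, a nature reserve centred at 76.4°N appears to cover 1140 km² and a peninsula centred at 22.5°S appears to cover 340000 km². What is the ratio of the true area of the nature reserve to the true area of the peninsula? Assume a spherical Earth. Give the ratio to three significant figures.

0.000853

On the plate carrée, areal scale = h·k = 1 × sec φ, so true area = apparent × cos φ.
True area of nature reserve: 1140 × cos(76.4°) = 1140 × 0.2351 = 268.1 km².
True area of peninsula: 340000 × cos(22.5°) = 340000 × 0.9239 = 314100 km².
Ratio = 268.1 / 314100 ≈ 0.000853.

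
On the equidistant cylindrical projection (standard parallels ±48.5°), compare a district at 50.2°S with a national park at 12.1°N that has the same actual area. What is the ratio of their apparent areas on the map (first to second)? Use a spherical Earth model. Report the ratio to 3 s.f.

1.53

The equidistant cylindrical projection with φ₀ = 48.5° has h = 1 (meridians true) and k = cos φ₀ / cos φ along parallels.
Areal scale at 50.2°: h·k = 1.000 × 1.035 = 1.035.
Areal scale at 12.1°: h·k = 1.000 × 0.6777 = 0.6777.
Ratio = 1.035/0.6777 ≈ 1.53.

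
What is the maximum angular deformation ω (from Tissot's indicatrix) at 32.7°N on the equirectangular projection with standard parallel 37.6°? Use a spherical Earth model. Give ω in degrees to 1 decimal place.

3.5°

With standard parallel φ₀ = 37.6°, the equirectangular projection gives x = Rλ cos φ₀, y = Rφ, so h = 1 and k = cos 37.6° / cos φ.
At 32.7°: h = 1.000, k = 0.9415; principal scales a = 1.000, b = 0.9415.
sin(ω/2) = (a − b)/(a + b) = 0.05849/1.942 = 0.03013, so ω = 2 arcsin(0.03013) ≈ 3.5°.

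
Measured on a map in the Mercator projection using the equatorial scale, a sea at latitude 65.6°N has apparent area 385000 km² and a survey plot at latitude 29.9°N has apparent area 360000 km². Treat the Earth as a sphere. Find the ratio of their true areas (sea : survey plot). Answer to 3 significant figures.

0.243

On Mercator the areal scale is sec²φ, so true area = apparent × cos²φ.
True area of sea: 385000 × cos²(65.6°) = 385000 × 0.1707 = 65700 km².
True area of survey plot: 360000 × cos²(29.9°) = 360000 × 0.7515 = 270500 km².
Ratio = 65700 / 270500 ≈ 0.243.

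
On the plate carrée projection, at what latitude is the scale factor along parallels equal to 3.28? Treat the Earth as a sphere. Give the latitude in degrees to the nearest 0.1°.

72.2°

Plate carrée: h = 1, k = sec φ along parallels.
sec φ = 3.28  ⇒  cos φ = 0.3049  ⇒  φ ≈ 72.2°.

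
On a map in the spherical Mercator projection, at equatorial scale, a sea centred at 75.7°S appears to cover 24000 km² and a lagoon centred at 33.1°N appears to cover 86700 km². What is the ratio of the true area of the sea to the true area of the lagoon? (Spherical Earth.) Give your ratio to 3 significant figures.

Mercator's areal exaggeration is sec²φ; hence true area = (apparent area) · cos²φ.
True area of sea: 24000 × cos²(75.7°) = 24000 × 0.06101 = 1464 km².
True area of lagoon: 86700 × cos²(33.1°) = 86700 × 0.7018 = 60840 km².
Ratio = 1464 / 60840 ≈ 0.0241.

0.0241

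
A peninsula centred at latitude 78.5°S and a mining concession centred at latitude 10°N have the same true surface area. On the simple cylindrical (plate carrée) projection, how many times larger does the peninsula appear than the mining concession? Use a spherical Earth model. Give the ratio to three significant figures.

For the equirectangular projection with φ₀ = 0 (plate carrée), h = 1 along meridians and k = sec φ along parallels.
Areal scale at 78.5°: h·k = 1.000 × 5.016 = 5.016.
Areal scale at 10°: h·k = 1.000 × 1.015 = 1.015.
Ratio = 5.016/1.015 ≈ 4.94.

4.94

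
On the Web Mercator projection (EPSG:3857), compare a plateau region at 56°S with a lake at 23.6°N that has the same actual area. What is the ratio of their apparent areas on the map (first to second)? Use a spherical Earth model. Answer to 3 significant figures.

Mercator is conformal with k = sec φ, so areal scale = k² = sec²φ.
At 56°: sec²(56°) = 1/0.5592² = 3.198.
At 23.6°: sec²(23.6°) = 1/0.9164² = 1.191.
Ratio = 3.198/1.191 = cos²(23.6°)/cos²(56°) ≈ 2.69.

2.69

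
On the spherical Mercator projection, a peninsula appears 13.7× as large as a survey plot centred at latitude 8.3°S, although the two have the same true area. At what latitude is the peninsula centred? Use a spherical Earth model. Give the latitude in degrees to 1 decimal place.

74.5°

On Mercator, (apparent₁)/(apparent₂) = sec²φ₁ / sec²φ₂ when true areas are equal.
cos²φ₂ / cos²φ₁ = 13.7  ⇒  cos φ₁ = cos 8.3° / √13.7 = 0.9895/3.701 = 0.2673.
φ₁ = arccos(0.2673) ≈ 74.5°.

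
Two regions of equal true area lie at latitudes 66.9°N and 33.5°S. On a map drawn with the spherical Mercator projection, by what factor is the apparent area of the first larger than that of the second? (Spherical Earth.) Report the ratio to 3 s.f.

On Mercator, area is exaggerated by sec²φ = 1/cos²φ.
At 66.9°: sec²(66.9°) = 1/0.3923² = 6.497.
At 33.5°: sec²(33.5°) = 1/0.8339² = 1.438.
Ratio = 6.497/1.438 = cos²(33.5°)/cos²(66.9°) ≈ 4.52.

4.52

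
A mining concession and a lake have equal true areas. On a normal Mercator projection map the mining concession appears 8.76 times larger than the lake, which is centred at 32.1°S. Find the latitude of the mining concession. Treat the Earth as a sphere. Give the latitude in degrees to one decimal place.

On Mercator, (apparent₁)/(apparent₂) = sec²φ₁ / sec²φ₂ when true areas are equal.
cos²φ₂ / cos²φ₁ = 8.76  ⇒  cos φ₁ = cos 32.1° / √8.76 = 0.8471/2.960 = 0.2862.
φ₁ = arccos(0.2862) ≈ 73.4°.

73.4°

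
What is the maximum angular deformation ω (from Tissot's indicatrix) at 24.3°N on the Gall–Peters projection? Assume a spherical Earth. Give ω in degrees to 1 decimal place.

28.8°

Gall–Peters is a cylindrical equal-area projection with standard parallels at ±45°. Cylindrical equal-area (φ₀ = 45°): h = cos φ / cos 45° along meridians, k = cos 45° / cos φ along parallels; h·k = 1.
At 24.3°: h = 1.289, k = 0.7758; principal scales a = 1.289, b = 0.7758.
sin(ω/2) = (a − b)/(a + b) = 0.5131/2.065 = 0.2485, so ω = 2 arcsin(0.2485) ≈ 28.8°.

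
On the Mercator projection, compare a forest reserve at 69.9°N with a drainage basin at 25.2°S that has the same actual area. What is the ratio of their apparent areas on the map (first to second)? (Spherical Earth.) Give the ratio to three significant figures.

6.93

On Mercator, area is exaggerated by sec²φ = 1/cos²φ.
At 69.9°: sec²(69.9°) = 1/0.3437² = 8.467.
At 25.2°: sec²(25.2°) = 1/0.9048² = 1.221.
Ratio = 8.467/1.221 = cos²(25.2°)/cos²(69.9°) ≈ 6.93.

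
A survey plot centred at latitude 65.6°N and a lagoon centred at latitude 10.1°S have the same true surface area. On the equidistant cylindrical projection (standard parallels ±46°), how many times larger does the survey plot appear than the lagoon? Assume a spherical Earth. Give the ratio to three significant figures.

In the equirectangular projection with standard parallel φ₀ = 46° (x = Rλ cos φ₀, y = Rφ), meridians are true-scale (h = 1) and the parallel scale is k = cos φ₀ / cos φ.
Areal scale at 65.6°: h·k = 1.000 × 1.682 = 1.682.
Areal scale at 10.1°: h·k = 1.000 × 0.7056 = 0.7056.
Ratio = 1.682/0.7056 ≈ 2.38.

2.38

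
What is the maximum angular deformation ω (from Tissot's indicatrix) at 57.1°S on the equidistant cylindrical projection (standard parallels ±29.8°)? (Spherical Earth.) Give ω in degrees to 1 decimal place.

In the equirectangular projection with standard parallel φ₀ = 29.8° (x = Rλ cos φ₀, y = Rφ), meridians are true-scale (h = 1) and the parallel scale is k = cos φ₀ / cos φ.
At 57.1°: h = 1.000, k = 1.598; principal scales a = 1.598, b = 1.000.
sin(ω/2) = (a − b)/(a + b) = 0.5976/2.598 = 0.2301, so ω = 2 arcsin(0.2301) ≈ 26.6°.

26.6°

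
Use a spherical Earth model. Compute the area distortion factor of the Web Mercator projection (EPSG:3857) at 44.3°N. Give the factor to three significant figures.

The Mercator projection is conformal; its linear scale factor is the same in every direction and equals sec φ = 1/cos φ.
Areal scale = k² = sec²φ = 1/cos²(44.3°) = 1/0.7157² = 1.952.

1.95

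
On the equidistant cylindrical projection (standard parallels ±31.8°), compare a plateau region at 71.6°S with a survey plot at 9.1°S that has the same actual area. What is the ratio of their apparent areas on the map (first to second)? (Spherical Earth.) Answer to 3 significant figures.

With standard parallel φ₀ = 31.8°, the equirectangular projection gives x = Rλ cos φ₀, y = Rφ, so h = 1 and k = cos 31.8° / cos φ.
Areal scale at 71.6°: h·k = 1.000 × 2.693 = 2.693.
Areal scale at 9.1°: h·k = 1.000 × 0.8607 = 0.8607.
Ratio = 2.693/0.8607 ≈ 3.13.

3.13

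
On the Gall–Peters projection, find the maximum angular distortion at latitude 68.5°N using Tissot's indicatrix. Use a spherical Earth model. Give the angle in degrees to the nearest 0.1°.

The Gall–Peters projection is cylindrical equal-area with φ₀ = 45°. Cylindrical equal-area (φ₀ = 45°): h = cos φ / cos 45° along meridians, k = cos 45° / cos φ along parallels; h·k = 1.
At 68.5°: h = 0.5183, k = 1.929; principal scales a = 1.929, b = 0.5183.
sin(ω/2) = (a − b)/(a + b) = 1.411/2.448 = 0.5765, so ω = 2 arcsin(0.5765) ≈ 70.4°.

70.4°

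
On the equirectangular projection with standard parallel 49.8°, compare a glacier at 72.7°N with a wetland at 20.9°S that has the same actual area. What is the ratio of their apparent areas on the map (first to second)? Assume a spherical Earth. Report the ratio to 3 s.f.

The equidistant cylindrical projection with φ₀ = 49.8° has h = 1 (meridians true) and k = cos φ₀ / cos φ along parallels.
Areal scale at 72.7°: h·k = 1.000 × 2.171 = 2.171.
Areal scale at 20.9°: h·k = 1.000 × 0.6909 = 0.6909.
Ratio = 2.171/0.6909 ≈ 3.14.

3.14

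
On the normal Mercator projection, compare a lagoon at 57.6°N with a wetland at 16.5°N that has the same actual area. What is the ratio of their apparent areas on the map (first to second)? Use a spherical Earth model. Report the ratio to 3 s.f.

3.20

Mercator is conformal with k = sec φ, so areal scale = k² = sec²φ.
At 57.6°: sec²(57.6°) = 1/0.5358² = 3.483.
At 16.5°: sec²(16.5°) = 1/0.9588² = 1.088.
Ratio = 3.483/1.088 = cos²(16.5°)/cos²(57.6°) ≈ 3.20.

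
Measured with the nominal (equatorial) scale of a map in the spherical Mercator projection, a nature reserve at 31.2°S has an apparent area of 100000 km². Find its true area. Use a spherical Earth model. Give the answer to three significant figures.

The Mercator projection is conformal; its linear scale factor is the same in every direction and equals sec φ = 1/cos φ.
Areal scale = k² = sec²φ = 1/cos²(31.2°) = 1/0.8554² = 1.367.
True area = apparent / (areal scale) = 100000 / 1.367 ≈ 73200 km².

73200 km²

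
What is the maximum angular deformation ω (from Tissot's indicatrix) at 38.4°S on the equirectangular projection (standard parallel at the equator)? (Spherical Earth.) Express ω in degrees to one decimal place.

13.9°

Plate carrée maps x = Rλ, y = Rφ. The meridian scale is h = 1 and the parallel scale is k = 1/cos φ = sec φ.
At 38.4°: h = 1.000, k = 1.276; principal scales a = 1.276, b = 1.000.
sin(ω/2) = (a − b)/(a + b) = 0.2760/2.276 = 0.1213, so ω = 2 arcsin(0.1213) ≈ 13.9°.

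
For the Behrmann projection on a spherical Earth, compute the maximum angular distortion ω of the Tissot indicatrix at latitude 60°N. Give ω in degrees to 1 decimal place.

60.0°

Behrmann is a cylindrical equal-area projection with standard parallels at ±30°. A cylindrical equal-area projection with standard parallel φ₀ has meridian scale h = cos φ / cos φ₀ and parallel scale k = cos φ₀ / cos φ (so areas are preserved, h·k = 1).
At 60°: h = 0.5774, k = 1.732; principal scales a = 1.732, b = 0.5774.
sin(ω/2) = (a − b)/(a + b) = 1.155/2.309 = 0.5000, so ω = 2 arcsin(0.5000) ≈ 60.0°.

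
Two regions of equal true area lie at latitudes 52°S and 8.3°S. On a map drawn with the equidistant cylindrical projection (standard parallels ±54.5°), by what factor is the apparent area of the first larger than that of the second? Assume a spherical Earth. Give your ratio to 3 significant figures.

The equidistant cylindrical projection with φ₀ = 54.5° has h = 1 (meridians true) and k = cos φ₀ / cos φ along parallels.
Areal scale at 52°: h·k = 1.000 × 0.9432 = 0.9432.
Areal scale at 8.3°: h·k = 1.000 × 0.5868 = 0.5868.
Ratio = 0.9432/0.5868 ≈ 1.61.

1.61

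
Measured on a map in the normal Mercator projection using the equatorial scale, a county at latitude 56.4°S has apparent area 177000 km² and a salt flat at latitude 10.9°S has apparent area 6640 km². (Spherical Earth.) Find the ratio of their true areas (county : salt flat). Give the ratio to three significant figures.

On Mercator the areal scale is sec²φ, so true area = apparent × cos²φ.
True area of county: 177000 × cos²(56.4°) = 177000 × 0.3062 = 54200 km².
True area of salt flat: 6640 × cos²(10.9°) = 6640 × 0.9642 = 6403 km².
Ratio = 54200 / 6403 ≈ 8.47.

8.47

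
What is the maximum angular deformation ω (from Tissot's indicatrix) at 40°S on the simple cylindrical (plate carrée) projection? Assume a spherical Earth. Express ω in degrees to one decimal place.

For the equirectangular projection with φ₀ = 0 (plate carrée), h = 1 along meridians and k = sec φ along parallels.
At 40°: h = 1.000, k = 1.305; principal scales a = 1.305, b = 1.000.
sin(ω/2) = (a − b)/(a + b) = 0.3054/2.305 = 0.1325, so ω = 2 arcsin(0.1325) ≈ 15.2°.

15.2°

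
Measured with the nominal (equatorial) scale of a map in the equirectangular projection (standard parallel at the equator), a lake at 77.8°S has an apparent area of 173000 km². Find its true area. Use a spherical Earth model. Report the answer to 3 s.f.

36600 km²

In the plate carrée (x = Rλ, y = Rφ), meridians are true-scale (h = 1) and parallels are stretched by k = sec φ.
Areal scale = h·k = 1 × sec φ; at 77.8°, h = 1.000, k = 4.732, so h·k = 4.732.
True area = apparent / (areal scale) = 173000 / 4.732 ≈ 36600 km².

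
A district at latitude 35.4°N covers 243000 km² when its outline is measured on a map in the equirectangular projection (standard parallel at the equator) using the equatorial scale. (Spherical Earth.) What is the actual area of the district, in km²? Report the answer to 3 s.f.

In the plate carrée (x = Rλ, y = Rφ), meridians are true-scale (h = 1) and parallels are stretched by k = sec φ.
Areal scale = h·k = 1 × sec φ; at 35.4°, h = 1.000, k = 1.227, so h·k = 1.227.
True area = apparent / (areal scale) = 243000 / 1.227 ≈ 198000 km².

198000 km²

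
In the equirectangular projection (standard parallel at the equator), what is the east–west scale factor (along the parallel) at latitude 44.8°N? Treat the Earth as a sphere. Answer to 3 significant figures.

In the plate carrée (x = Rλ, y = Rφ), meridians are true-scale (h = 1) and parallels are stretched by k = sec φ.
k = 1/cos 44.8° = 1/0.7096 = 1.409.

1.41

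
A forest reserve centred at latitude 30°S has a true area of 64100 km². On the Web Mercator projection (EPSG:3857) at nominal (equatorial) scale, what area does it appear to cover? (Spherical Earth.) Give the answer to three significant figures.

The Mercator projection is conformal; its linear scale factor is the same in every direction and equals sec φ = 1/cos φ.
Areal scale = k² = sec²φ = 1/cos²(30°) = 1/0.8660² = 1.333.
Apparent area = 64100 × 1.333 ≈ 85500 km².

85500 km²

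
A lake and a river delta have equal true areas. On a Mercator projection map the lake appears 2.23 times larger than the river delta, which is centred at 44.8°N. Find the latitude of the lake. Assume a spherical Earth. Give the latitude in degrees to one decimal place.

61.6°

Mercator areal scale is sec²φ, so apparent-area ratio = sec²φ₁ / sec²φ₂ = cos²φ₂ / cos²φ₁.
cos²φ₂ / cos²φ₁ = 2.23  ⇒  cos φ₁ = cos 44.8° / √2.23 = 0.7096/1.493 = 0.4752.
φ₁ = arccos(0.4752) ≈ 61.6°.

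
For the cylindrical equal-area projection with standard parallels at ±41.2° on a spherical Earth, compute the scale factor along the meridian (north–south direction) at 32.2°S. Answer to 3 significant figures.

1.12

For cylindrical equal-area with standard parallel φ₀, h = cos φ / cos φ₀ and k = cos φ₀ / cos φ, so h·k = 1.
h = cos 32.2° / cos 41.2° = 0.8462/0.7524 = 1.125.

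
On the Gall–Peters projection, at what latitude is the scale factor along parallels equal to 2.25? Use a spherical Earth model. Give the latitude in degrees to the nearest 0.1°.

71.7°

The Gall–Peters projection is cylindrical equal-area with φ₀ = 45°. Cylindrical equal-area (φ₀ = 45°): h = cos φ / cos 45° along meridians, k = cos 45° / cos φ along parallels; h·k = 1.
k = cos φ₀ / cos φ = 2.25  ⇒  cos φ = cos 45° / 2.25 = 0.3143.
φ = arccos(0.3143) ≈ 71.7°.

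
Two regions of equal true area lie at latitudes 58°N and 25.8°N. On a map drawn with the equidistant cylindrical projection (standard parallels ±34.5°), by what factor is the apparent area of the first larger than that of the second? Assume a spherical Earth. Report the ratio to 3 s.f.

The equidistant cylindrical projection with φ₀ = 34.5° has h = 1 (meridians true) and k = cos φ₀ / cos φ along parallels.
Areal scale at 58°: h·k = 1.000 × 1.555 = 1.555.
Areal scale at 25.8°: h·k = 1.000 × 0.9154 = 0.9154.
Ratio = 1.555/0.9154 ≈ 1.70.

1.70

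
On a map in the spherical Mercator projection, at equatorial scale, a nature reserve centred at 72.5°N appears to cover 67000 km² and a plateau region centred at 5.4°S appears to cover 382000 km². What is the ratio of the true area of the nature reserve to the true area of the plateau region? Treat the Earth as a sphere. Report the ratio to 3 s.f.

0.0160

Mercator's areal exaggeration is sec²φ; hence true area = (apparent area) · cos²φ.
True area of nature reserve: 67000 × cos²(72.5°) = 67000 × 0.09042 = 6058 km².
True area of plateau region: 382000 × cos²(5.4°) = 382000 × 0.9911 = 378600 km².
Ratio = 6058 / 378600 ≈ 0.0160.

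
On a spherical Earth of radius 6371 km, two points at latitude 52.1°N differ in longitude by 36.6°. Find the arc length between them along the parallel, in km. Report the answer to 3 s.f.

Arc length along a parallel = R cos φ · Δλ (with Δλ in radians).
= 6371 × cos 52.1° × (36.6° × π/180) = 6371 × 0.6143 × 0.6388 ≈ 2500 km.

2500 km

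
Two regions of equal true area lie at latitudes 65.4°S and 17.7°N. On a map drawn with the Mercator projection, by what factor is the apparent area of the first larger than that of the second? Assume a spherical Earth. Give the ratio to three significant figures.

5.24

Mercator areal scale is sec²φ.
At 65.4°: sec²(65.4°) = 1/0.4163² = 5.771.
At 17.7°: sec²(17.7°) = 1/0.9527² = 1.102.
Ratio = 5.771/1.102 = cos²(17.7°)/cos²(65.4°) ≈ 5.24.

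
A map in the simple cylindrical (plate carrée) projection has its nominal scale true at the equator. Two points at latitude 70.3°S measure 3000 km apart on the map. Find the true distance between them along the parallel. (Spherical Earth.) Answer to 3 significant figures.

1010 km

For the equirectangular projection with φ₀ = 0 (plate carrée), h = 1 along meridians and k = sec φ along parallels.
Along the parallel at 70.3°, map distances are exaggerated by k = sec 70.3° = 2.967.
True distance = 3000 / 2.967 = 3000 × cos 70.3° ≈ 1010 km.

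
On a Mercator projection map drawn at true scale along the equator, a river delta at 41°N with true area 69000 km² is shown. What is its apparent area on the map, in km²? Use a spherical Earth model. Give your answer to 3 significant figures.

121000 km²

For Mercator, h = k = sec φ (a conformal cylindrical projection has a single point scale, 1/cos φ).
Areal scale = k² = sec²φ = 1/cos²(41°) = 1/0.7547² = 1.756.
Apparent area = 69000 × 1.756 ≈ 121000 km².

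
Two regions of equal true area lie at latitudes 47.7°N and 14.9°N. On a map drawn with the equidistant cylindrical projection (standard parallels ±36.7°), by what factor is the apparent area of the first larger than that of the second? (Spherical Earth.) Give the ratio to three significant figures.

In the equirectangular projection with standard parallel φ₀ = 36.7° (x = Rλ cos φ₀, y = Rφ), meridians are true-scale (h = 1) and the parallel scale is k = cos φ₀ / cos φ.
Areal scale at 47.7°: h·k = 1.000 × 1.191 = 1.191.
Areal scale at 14.9°: h·k = 1.000 × 0.8297 = 0.8297.
Ratio = 1.191/0.8297 ≈ 1.44.

1.44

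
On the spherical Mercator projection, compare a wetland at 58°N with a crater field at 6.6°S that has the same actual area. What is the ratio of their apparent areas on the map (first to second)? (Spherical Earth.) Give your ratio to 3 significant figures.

3.51

On Mercator, area is exaggerated by sec²φ = 1/cos²φ.
At 58°: sec²(58°) = 1/0.5299² = 3.561.
At 6.6°: sec²(6.6°) = 1/0.9934² = 1.013.
Ratio = 3.561/1.013 = cos²(6.6°)/cos²(58°) ≈ 3.51.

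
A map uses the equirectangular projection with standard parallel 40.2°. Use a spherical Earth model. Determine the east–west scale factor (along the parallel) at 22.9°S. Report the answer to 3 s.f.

0.829

With standard parallel φ₀ = 40.2°, the equirectangular projection gives x = Rλ cos φ₀, y = Rφ, so h = 1 and k = cos 40.2° / cos φ.
k = cos 40.2° / cos 22.9° = 0.7638/0.9212 = 0.8291.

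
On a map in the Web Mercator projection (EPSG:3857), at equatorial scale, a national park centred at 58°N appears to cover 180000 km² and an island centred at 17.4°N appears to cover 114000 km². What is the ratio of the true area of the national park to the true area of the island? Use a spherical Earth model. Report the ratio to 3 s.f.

Since Mercator area scale is 1/cos²φ, the true area equals the apparent area multiplied by cos²φ.
True area of national park: 180000 × cos²(58°) = 180000 × 0.2808 = 50550 km².
True area of island: 114000 × cos²(17.4°) = 114000 × 0.9106 = 103800 km².
Ratio = 50550 / 103800 ≈ 0.487.

0.487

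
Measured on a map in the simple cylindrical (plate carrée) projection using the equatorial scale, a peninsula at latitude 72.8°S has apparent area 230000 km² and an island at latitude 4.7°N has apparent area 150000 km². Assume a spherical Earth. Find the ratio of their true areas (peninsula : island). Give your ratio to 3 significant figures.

On the plate carrée, areal scale = h·k = 1 × sec φ, so true area = apparent × cos φ.
True area of peninsula: 230000 × cos(72.8°) = 230000 × 0.2957 = 68010 km².
True area of island: 150000 × cos(4.7°) = 150000 × 0.9966 = 149500 km².
Ratio = 68010 / 149500 ≈ 0.455.

0.455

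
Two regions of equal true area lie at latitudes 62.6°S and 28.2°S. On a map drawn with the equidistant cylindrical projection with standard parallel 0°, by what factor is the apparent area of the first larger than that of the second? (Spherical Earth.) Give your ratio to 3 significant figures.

Plate carrée maps x = Rλ, y = Rφ. The meridian scale is h = 1 and the parallel scale is k = 1/cos φ = sec φ.
Areal scale at 62.6°: h·k = 1.000 × 2.173 = 2.173.
Areal scale at 28.2°: h·k = 1.000 × 1.135 = 1.135.
Ratio = 2.173/1.135 ≈ 1.92.

1.92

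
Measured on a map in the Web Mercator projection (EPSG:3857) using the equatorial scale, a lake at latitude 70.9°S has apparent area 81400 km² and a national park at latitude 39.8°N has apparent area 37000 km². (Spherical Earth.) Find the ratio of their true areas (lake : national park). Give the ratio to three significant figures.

On Mercator the areal scale is sec²φ, so true area = apparent × cos²φ.
True area of lake: 81400 × cos²(70.9°) = 81400 × 0.1071 = 8716 km².
True area of national park: 37000 × cos²(39.8°) = 37000 × 0.5903 = 21840 km².
Ratio = 8716 / 21840 ≈ 0.399.

0.399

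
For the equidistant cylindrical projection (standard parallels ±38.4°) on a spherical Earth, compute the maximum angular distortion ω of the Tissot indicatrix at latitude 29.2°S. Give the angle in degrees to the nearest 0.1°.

With standard parallel φ₀ = 38.4°, the equirectangular projection gives x = Rλ cos φ₀, y = Rφ, so h = 1 and k = cos 38.4° / cos φ.
At 29.2°: h = 1.000, k = 0.8978; principal scales a = 1.000, b = 0.8978.
sin(ω/2) = (a − b)/(a + b) = 0.1022/1.898 = 0.05386, so ω = 2 arcsin(0.05386) ≈ 6.2°.

6.2°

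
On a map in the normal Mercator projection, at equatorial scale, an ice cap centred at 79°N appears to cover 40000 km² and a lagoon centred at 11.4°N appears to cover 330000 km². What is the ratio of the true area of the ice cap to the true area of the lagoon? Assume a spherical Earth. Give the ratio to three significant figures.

Since Mercator area scale is 1/cos²φ, the true area equals the apparent area multiplied by cos²φ.
True area of ice cap: 40000 × cos²(79°) = 40000 × 0.03641 = 1456 km².
True area of lagoon: 330000 × cos²(11.4°) = 330000 × 0.9609 = 317100 km².
Ratio = 1456 / 317100 ≈ 0.00459.

0.00459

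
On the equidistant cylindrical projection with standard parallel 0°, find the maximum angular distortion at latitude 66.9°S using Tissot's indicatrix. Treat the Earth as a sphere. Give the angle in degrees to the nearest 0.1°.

51.8°

In the plate carrée (x = Rλ, y = Rφ), meridians are true-scale (h = 1) and parallels are stretched by k = sec φ.
At 66.9°: h = 1.000, k = 2.549; principal scales a = 2.549, b = 1.000.
sin(ω/2) = (a − b)/(a + b) = 1.549/3.549 = 0.4364, so ω = 2 arcsin(0.4364) ≈ 51.8°.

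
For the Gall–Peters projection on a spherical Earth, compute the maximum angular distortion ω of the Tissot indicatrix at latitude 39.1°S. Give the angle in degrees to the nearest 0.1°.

10.6°

The Gall–Peters projection is cylindrical equal-area with φ₀ = 45°. A cylindrical equal-area projection with standard parallel φ₀ has meridian scale h = cos φ / cos φ₀ and parallel scale k = cos φ₀ / cos φ (so areas are preserved, h·k = 1).
At 39.1°: h = 1.097, k = 0.9112; principal scales a = 1.097, b = 0.9112.
sin(ω/2) = (a − b)/(a + b) = 0.1863/2.009 = 0.09276, so ω = 2 arcsin(0.09276) ≈ 10.6°.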